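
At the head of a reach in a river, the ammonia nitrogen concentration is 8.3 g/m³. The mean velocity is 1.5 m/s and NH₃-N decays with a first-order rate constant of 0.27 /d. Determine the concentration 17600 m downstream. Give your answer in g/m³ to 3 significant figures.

8.00 g/m³

Travel time t = 17600 m / 1.5 m/s = 1.76e+04/1.5 = 1.173e+04 s = 0.1358 d.
First-order decay: C = 8.3·exp(−0.27·0.1358) = 8.3·0.964 = 8.001 g/m³.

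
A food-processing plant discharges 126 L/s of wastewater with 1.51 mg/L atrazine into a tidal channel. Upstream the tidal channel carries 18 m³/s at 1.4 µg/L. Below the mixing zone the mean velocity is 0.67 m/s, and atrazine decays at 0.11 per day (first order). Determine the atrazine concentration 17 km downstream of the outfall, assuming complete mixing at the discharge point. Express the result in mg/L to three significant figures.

126 L/s = 0.126 m³/s.
1.4 µg/L = 0.0014 mg/L.
After complete mixing, C₀ = (0.126·1.51 + 18·0.0014) / 18.13 = 0.01189 mg/L.
Travel time t = 1.7e+04 m / 0.67 m/s = 2.537e+04 s = 0.2937 d.
C = 0.01189·exp(−0.11·0.2937) = 0.01189·0.9682 = 0.01151 mg/L.

0.0115 mg/L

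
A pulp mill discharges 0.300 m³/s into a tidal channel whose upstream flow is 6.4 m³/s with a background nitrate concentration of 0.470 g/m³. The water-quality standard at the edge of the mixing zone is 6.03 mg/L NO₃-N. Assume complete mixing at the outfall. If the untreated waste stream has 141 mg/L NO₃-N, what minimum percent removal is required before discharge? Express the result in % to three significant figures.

Mass balance: 6.03·6.7 = 0.3·Cₑ + 6.4·0.47.
Cₑ = (40.4 − 3.008) / 0.3 = 124.6 mg/L.
Required removal = 1 − 124.6/141 = 11.6 %.

11.6 %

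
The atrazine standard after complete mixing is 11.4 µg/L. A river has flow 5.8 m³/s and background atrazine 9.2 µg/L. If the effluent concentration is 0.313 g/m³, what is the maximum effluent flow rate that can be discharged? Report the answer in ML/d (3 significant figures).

3.66 ML/d

9.2 µg/L = 0.0092 mg/L.
11.4 µg/L = 0.0114 mg/L.
Mass balance at complete mixing: C_std·(Q_w + Q_r) = Q_w·C_e + Q_r·C_b.
Rearranging, Q_w = Q_r·(C_std − C_b)/(C_e − C_std) = 5.8·(0.0114 − 0.0092) / (0.313 − 0.0114) = 0.04231 m³/s.
= 3.655 ML/d.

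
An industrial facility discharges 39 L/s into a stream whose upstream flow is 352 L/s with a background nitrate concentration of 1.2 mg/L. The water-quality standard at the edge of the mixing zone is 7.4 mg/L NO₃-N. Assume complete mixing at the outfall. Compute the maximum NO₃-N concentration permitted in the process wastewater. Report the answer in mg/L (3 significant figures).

63.4 mg/L

39 L/s = 0.039 m³/s.
352 L/s = 0.352 m³/s.
Mass balance: 7.4·0.391 = 0.039·Cₑ + 0.352·1.2.
Cₑ = (2.893 − 0.4224) / 0.039 = 63.36 mg/L.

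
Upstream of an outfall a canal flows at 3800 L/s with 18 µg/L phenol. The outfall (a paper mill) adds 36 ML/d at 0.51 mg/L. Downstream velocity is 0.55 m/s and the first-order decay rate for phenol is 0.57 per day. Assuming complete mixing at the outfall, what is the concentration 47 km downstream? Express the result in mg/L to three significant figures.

0.0379 mg/L

36 ML/d = 0.4167 m³/s.
3800 L/s = 3.8 m³/s.
18 µg/L = 0.018 mg/L.
After complete mixing, C₀ = (0.4167·0.51 + 3.8·0.018) / 4.217 = 0.06662 mg/L.
Travel time t = 4.7e+04 m / 0.55 m/s = 8.545e+04 s = 0.9891 d.
C = 0.06662·exp(−0.57·0.9891) = 0.06662·0.5691 = 0.03791 mg/L.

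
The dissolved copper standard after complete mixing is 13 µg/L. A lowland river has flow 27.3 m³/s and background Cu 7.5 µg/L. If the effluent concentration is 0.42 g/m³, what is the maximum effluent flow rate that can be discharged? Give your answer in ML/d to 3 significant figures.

7.5 µg/L = 0.0075 mg/L.
13 µg/L = 0.013 mg/L.
Mass balance at complete mixing: C_std·(Q_w + Q_r) = Q_w·C_e + Q_r·C_b.
Rearranging, Q_w = Q_r·(C_std − C_b)/(C_e − C_std) = 27.3·(0.013 − 0.0075) / (0.42 − 0.013) = 0.3689 m³/s.
= 31.87 ML/d.

31.9 ML/d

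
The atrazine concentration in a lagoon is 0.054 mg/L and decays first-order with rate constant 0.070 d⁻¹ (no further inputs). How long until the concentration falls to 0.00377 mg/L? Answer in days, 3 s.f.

t = ln(C₀/C)/k = ln(0.054/0.00377)/0.070 = 2.662/0.070 = 38.03 d.

38.0 d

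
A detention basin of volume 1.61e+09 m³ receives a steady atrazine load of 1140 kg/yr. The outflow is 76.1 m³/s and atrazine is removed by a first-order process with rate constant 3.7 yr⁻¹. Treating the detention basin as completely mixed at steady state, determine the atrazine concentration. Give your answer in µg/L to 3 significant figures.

Outflow Q = 76.1 m³/s × 3.156e+07 s/yr = 2.402e+09 m³/yr.
Steady-state CSTR mass balance: W = Q·C + k·V·C, so C = W/(Q + kV).
Q + kV = 2.402e+09 + 3.7·1.61e+09 = 8.359e+09 m³/yr.
C = 1140/8.359e+09 = 1.364e-07 kg/m³ = 0.0001364 mg/L = 0.1364 µg/L.

0.136 µg/L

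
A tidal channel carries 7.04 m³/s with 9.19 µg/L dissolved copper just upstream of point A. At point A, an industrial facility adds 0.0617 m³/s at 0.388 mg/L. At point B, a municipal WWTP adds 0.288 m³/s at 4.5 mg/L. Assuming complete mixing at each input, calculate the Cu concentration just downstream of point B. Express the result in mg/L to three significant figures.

0.187 mg/L

9.19 µg/L = 0.00919 mg/L.
After input A: C = (7.04·0.00919 + 0.0617·0.388) / 7.102 = 0.01248 mg/L.
After input B: C = (7.102·0.01248 + 0.288·4.5) / 7.39 = 0.1874 mg/L.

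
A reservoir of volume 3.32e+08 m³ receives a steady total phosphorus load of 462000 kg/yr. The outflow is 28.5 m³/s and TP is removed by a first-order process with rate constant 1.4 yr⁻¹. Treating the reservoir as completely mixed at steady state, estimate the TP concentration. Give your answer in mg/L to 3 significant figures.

Outflow Q = 28.5 m³/s × 3.156e+07 s/yr = 8.994e+08 m³/yr.
Steady-state CSTR mass balance: W = Q·C + k·V·C, so C = W/(Q + kV).
Q + kV = 8.994e+08 + 1.4·3.32e+08 = 1.364e+09 m³/yr.
C = 462000/1.364e+09 = 0.0003387 kg/m³ = 0.3387 mg/L.

0.339 mg/L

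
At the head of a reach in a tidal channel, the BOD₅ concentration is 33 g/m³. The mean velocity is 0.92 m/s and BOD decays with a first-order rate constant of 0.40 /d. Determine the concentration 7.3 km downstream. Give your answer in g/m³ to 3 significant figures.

31.8 g/m³

Travel time t = 7.3 km / 0.92 m/s = 7300/0.92 = 7935 s = 0.09184 d.
First-order decay: C = 33·exp(−0.40·0.09184) = 33·0.9639 = 31.81 g/m³.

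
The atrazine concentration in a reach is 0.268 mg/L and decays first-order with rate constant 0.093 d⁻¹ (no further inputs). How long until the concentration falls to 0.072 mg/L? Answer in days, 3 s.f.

14.1 d

t = ln(C₀/C)/k = ln(0.268/0.072)/0.093 = 1.314/0.093 = 14.13 d.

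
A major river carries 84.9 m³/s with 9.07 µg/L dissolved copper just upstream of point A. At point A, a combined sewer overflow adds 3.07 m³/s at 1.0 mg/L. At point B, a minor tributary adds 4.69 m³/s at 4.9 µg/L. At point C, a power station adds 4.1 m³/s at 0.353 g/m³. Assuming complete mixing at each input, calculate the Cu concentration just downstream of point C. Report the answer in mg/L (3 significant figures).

9.07 µg/L = 0.00907 mg/L.
After input A: C = (84.9·0.00907 + 3.07·1) / 87.97 = 0.04365 mg/L.
4.9 µg/L = 0.0049 mg/L.
After input B: C = (87.97·0.04365 + 4.69·0.0049) / 92.66 = 0.04169 mg/L.
After input C: C = (92.66·0.04169 + 4.1·0.353) / 96.76 = 0.05488 mg/L.

0.0549 mg/L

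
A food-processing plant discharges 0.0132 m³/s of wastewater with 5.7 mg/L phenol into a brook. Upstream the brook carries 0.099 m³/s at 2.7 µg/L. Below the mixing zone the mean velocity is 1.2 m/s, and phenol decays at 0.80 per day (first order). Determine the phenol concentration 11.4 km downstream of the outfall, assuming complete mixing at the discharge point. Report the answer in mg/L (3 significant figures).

2.7 µg/L = 0.0027 mg/L.
After complete mixing, C₀ = (0.0132·5.7 + 0.099·0.0027) / 0.1122 = 0.673 mg/L.
Travel time t = 1.14e+04 m / 1.2 m/s = 9500 s = 0.11 d.
C = 0.673·exp(−0.80·0.11) = 0.673·0.9158 = 0.6163 mg/L.

0.616 mg/L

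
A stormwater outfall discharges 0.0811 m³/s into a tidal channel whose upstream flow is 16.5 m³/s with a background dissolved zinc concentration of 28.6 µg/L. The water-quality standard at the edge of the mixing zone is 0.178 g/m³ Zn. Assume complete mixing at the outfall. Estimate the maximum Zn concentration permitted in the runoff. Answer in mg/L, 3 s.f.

28.6 µg/L = 0.0286 mg/L.
Mass balance: 0.178·16.58 = 0.0811·Cₑ + 16.5·0.0286.
Cₑ = (2.951 − 0.4719) / 0.0811 = 30.57 mg/L.

30.6 mg/L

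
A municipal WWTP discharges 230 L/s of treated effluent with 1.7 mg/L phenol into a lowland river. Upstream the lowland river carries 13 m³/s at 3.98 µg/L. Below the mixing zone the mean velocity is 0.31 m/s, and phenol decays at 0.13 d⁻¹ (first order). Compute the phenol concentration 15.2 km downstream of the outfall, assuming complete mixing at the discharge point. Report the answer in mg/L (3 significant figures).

0.0311 mg/L

230 L/s = 0.23 m³/s.
3.98 µg/L = 0.00398 mg/L.
After complete mixing, C₀ = (0.23·1.7 + 13·0.00398) / 13.23 = 0.03346 mg/L.
Travel time t = 1.52e+04 m / 0.31 m/s = 4.903e+04 s = 0.5675 d.
C = 0.03346·exp(−0.13·0.5675) = 0.03346·0.9289 = 0.03108 mg/L.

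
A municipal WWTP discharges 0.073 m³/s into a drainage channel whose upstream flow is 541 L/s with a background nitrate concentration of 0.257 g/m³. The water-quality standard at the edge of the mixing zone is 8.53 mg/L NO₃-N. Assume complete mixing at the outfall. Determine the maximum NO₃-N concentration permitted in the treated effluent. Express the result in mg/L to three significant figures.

541 L/s = 0.541 m³/s.
Mass balance: 8.53·0.614 = 0.073·Cₑ + 0.541·0.257.
Cₑ = (5.237 − 0.139) / 0.073 = 69.84 mg/L.

69.8 mg/L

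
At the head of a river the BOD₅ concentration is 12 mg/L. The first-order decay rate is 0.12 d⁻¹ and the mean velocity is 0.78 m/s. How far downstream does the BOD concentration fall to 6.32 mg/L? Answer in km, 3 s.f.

360 km

From C = C₀·e^(−kt), t = ln(C₀/C)/k = ln(12/6.32)/0.12 = 0.6412/0.12 = 5.343 d.
Distance = v·t = 0.78 m/s × 4.617e+05 s = 3.601e+05 m = 360.1 km.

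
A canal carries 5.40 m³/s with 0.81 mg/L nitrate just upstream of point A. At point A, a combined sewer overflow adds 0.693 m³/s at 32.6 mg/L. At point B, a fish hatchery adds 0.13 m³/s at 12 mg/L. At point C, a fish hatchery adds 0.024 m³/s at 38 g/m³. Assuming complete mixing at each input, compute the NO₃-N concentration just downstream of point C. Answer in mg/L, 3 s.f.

4.71 mg/L

After input A: C = (5.4·0.81 + 0.693·32.6) / 6.093 = 4.426 mg/L.
After input B: C = (6.093·4.426 + 0.13·12) / 6.223 = 4.584 mg/L.
After input C: C = (6.223·4.584 + 0.024·38) / 6.247 = 4.712 mg/L.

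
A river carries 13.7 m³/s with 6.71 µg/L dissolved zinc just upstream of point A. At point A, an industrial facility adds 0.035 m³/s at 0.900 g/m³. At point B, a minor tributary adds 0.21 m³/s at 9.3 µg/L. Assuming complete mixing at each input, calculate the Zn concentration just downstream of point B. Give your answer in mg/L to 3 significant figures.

6.71 µg/L = 0.00671 mg/L.
After input A: C = (13.7·0.00671 + 0.035·0.9) / 13.73 = 0.008986 mg/L.
9.3 µg/L = 0.0093 mg/L.
After input B: C = (13.73·0.008986 + 0.21·0.0093) / 13.95 = 0.008991 mg/L.

0.00899 mg/L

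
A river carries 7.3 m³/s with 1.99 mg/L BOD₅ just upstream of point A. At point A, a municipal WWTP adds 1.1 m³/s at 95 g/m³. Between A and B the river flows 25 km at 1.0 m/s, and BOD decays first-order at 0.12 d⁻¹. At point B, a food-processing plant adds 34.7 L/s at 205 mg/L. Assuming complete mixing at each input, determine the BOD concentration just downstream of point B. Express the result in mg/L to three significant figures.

After input A: C = (7.3·1.99 + 1.1·95) / 8.4 = 14.17 mg/L.
Over the 25 km reach to input B (t = 2.5e+04 s = 0.2894 d), decay gives C = 14.17·exp(−0.12·0.2894) = 13.69 mg/L.
34.7 L/s = 0.0347 m³/s.
After input B: C = (8.4·13.69 + 0.0347·205) / 8.435 = 14.47 mg/L.

14.5 mg/L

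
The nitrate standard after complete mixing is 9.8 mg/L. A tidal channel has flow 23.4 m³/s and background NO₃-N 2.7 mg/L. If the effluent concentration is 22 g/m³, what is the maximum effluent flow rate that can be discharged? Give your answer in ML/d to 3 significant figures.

1180 ML/d

Mass balance at complete mixing: C_std·(Q_w + Q_r) = Q_w·C_e + Q_r·C_b.
Rearranging, Q_w = Q_r·(C_std − C_b)/(C_e − C_std) = 23.4·(9.8 − 2.7) / (22 − 9.8) = 13.62 m³/s.
= 1177 ML/d.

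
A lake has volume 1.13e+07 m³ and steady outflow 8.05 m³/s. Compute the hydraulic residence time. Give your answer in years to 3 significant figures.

0.0445 yr

Q = 8.05 m³/s × 3.156e+07 s/yr = 2.54e+08 m³/yr.
Hydraulic residence time τ = V/Q = 1.13e+07/2.54e+08 = 0.04448 yr.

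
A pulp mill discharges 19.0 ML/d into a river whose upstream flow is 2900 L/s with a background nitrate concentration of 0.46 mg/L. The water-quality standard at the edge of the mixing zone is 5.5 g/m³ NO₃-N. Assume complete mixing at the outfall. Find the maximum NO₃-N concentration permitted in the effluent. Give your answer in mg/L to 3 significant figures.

72.0 mg/L

19.0 ML/d = 0.2199 m³/s.
2900 L/s = 2.9 m³/s.
Mass balance: 5.5·3.12 = 0.2199·Cₑ + 2.9·0.46.
Cₑ = (17.16 − 1.334) / 0.2199 = 71.96 mg/L.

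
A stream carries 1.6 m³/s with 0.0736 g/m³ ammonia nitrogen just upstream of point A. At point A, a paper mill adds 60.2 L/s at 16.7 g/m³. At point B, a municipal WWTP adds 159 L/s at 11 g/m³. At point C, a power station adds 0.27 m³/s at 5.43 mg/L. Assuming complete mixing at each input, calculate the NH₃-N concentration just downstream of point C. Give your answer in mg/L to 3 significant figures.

60.2 L/s = 0.0602 m³/s.
After input A: C = (1.6·0.0736 + 0.0602·16.7) / 1.66 = 0.6765 mg/L.
159 L/s = 0.159 m³/s.
After input B: C = (1.66·0.6765 + 0.159·11) / 1.819 = 1.579 mg/L.
After input C: C = (1.819·1.579 + 0.27·5.43) / 2.089 = 2.076 mg/L.

2.08 mg/L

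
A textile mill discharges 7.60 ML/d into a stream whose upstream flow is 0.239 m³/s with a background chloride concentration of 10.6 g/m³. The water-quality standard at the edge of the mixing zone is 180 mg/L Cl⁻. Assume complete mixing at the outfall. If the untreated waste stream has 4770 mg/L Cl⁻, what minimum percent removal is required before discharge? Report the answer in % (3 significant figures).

7.60 ML/d = 0.08796 m³/s.
Mass balance: 180·0.327 = 0.08796·Cₑ + 0.239·10.6.
Cₑ = (58.85 − 2.533) / 0.08796 = 640.3 mg/L.
Required removal = 1 − 640.3/4770 = 86.58 %.

86.6 %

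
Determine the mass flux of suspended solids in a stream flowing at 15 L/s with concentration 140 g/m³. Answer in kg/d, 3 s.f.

15 L/s = 0.015 m³/s.
Mass flux = Q·C = 0.015 m³/s × 140 g/m³ = 2.1 g/s.
= 2.1 g/s × 86.4 = 181.4 kg/d.

181 kg/d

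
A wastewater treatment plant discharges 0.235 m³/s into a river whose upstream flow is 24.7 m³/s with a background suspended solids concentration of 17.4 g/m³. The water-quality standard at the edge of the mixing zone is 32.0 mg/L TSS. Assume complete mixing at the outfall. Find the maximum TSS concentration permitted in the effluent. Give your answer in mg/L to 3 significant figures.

Mass balance: 32·24.93 = 0.235·Cₑ + 24.7·17.4.
Cₑ = (797.9 − 429.8) / 0.235 = 1567 mg/L.

1570 mg/L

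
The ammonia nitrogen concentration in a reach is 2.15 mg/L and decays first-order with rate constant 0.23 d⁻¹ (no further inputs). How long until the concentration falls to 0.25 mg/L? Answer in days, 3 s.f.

9.36 d

t = ln(C₀/C)/k = ln(2.15/0.25)/0.23 = 2.152/0.23 = 9.355 d.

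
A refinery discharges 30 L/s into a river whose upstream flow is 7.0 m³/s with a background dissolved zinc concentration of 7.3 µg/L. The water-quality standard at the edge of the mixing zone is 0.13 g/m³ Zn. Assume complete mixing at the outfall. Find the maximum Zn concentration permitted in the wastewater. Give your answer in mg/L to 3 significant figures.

30 L/s = 0.03 m³/s.
7.3 µg/L = 0.0073 mg/L.
Mass balance: 0.13·7.03 = 0.03·Cₑ + 7·0.0073.
Cₑ = (0.9139 − 0.0511) / 0.03 = 28.76 mg/L.

28.8 mg/L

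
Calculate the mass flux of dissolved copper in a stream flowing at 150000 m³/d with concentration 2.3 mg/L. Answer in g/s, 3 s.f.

150000 m³/d = 1.736 m³/s.
Mass flux = Q·C = 1.736 m³/s × 2.3 g/m³ = 3.993 g/s.

3.99 g/s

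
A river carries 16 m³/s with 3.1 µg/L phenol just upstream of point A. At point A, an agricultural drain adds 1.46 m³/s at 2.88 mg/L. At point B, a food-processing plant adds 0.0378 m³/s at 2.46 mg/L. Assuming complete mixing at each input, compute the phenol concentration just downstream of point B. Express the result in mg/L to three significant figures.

3.1 µg/L = 0.0031 mg/L.
After input A: C = (16·0.0031 + 1.46·2.88) / 17.46 = 0.2437 mg/L.
After input B: C = (17.46·0.2437 + 0.0378·2.46) / 17.5 = 0.2485 mg/L.

0.248 mg/L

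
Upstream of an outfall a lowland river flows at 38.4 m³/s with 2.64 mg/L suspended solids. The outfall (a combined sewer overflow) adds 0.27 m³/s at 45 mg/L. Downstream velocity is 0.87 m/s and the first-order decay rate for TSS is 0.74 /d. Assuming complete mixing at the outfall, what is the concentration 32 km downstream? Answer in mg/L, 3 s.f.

After complete mixing, C₀ = (0.27·45 + 38.4·2.64) / 38.67 = 2.936 mg/L.
Travel time t = 3.2e+04 m / 0.87 m/s = 3.678e+04 s = 0.4257 d.
C = 2.936·exp(−0.74·0.4257) = 2.936·0.7298 = 2.142 mg/L.

2.14 mg/L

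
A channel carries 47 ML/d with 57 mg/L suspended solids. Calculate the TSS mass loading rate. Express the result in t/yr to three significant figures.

979 t/yr

47 ML/d = 0.544 m³/s.
Mass flux = Q·C = 0.544 m³/s × 57 g/m³ = 31.01 g/s.
= 31.01 g/s × 31.56 = 978.5 t/yr.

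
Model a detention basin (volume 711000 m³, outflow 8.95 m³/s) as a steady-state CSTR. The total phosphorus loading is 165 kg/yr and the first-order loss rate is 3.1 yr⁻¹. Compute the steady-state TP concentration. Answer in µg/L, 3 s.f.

0.580 µg/L

Outflow Q = 8.95 m³/s × 3.156e+07 s/yr = 2.824e+08 m³/yr.
Steady-state CSTR mass balance: W = Q·C + k·V·C, so C = W/(Q + kV).
Q + kV = 2.824e+08 + 3.1·711000 = 2.846e+08 m³/yr.
C = 165/2.846e+08 = 5.797e-07 kg/m³ = 0.0005797 mg/L = 0.5797 µg/L.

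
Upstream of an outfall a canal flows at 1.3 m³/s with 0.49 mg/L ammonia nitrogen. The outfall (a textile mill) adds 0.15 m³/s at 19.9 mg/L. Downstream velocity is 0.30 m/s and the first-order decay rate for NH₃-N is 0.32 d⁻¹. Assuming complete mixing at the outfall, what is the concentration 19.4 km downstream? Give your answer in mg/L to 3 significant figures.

After complete mixing, C₀ = (0.15·19.9 + 1.3·0.49) / 1.45 = 2.498 mg/L.
Travel time t = 1.94e+04 m / 0.30 m/s = 6.467e+04 s = 0.7485 d.
C = 2.498·exp(−0.32·0.7485) = 2.498·0.787 = 1.966 mg/L.

1.97 mg/L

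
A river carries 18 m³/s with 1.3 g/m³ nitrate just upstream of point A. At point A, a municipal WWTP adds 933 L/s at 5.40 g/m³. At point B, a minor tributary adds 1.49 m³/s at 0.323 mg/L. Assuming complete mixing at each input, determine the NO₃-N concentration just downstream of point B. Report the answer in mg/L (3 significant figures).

1.42 mg/L

933 L/s = 0.933 m³/s.
After input A: C = (18·1.3 + 0.933·5.4) / 18.93 = 1.502 mg/L.
After input B: C = (18.93·1.502 + 1.49·0.323) / 20.42 = 1.416 mg/L.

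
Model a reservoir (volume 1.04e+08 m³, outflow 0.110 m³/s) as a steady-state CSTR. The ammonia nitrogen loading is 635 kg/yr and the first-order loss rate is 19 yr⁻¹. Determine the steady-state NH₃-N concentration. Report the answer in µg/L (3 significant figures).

Outflow Q = 0.110 m³/s × 3.156e+07 s/yr = 3.471e+06 m³/yr.
Steady-state CSTR mass balance: W = Q·C + k·V·C, so C = W/(Q + kV).
Q + kV = 3.471e+06 + 19·1.04e+08 = 1.979e+09 m³/yr.
C = 635/1.979e+09 = 3.208e-07 kg/m³ = 0.0003208 mg/L = 0.3208 µg/L.

0.321 µg/L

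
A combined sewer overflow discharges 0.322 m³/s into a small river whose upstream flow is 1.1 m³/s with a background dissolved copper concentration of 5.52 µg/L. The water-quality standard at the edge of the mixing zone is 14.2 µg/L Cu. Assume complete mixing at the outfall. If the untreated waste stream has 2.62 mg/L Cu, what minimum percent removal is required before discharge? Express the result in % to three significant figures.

5.52 µg/L = 0.00552 mg/L.
14.2 µg/L = 0.0142 mg/L.
Mass balance: 0.0142·1.422 = 0.322·Cₑ + 1.1·0.00552.
Cₑ = (0.02019 − 0.006072) / 0.322 = 0.04385 mg/L.
Required removal = 1 − 0.04385/2.62 = 98.33 %.

98.3 %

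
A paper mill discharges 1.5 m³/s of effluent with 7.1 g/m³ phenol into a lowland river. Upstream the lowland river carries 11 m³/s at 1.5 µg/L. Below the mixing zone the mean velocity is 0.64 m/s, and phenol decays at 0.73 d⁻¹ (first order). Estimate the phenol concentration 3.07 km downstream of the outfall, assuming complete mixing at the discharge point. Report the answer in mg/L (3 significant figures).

1.5 µg/L = 0.0015 mg/L.
After complete mixing, C₀ = (1.5·7.1 + 11·0.0015) / 12.5 = 0.8533 mg/L.
Travel time t = 3070 m / 0.64 m/s = 4797 s = 0.05552 d.
C = 0.8533·exp(−0.73·0.05552) = 0.8533·0.9603 = 0.8194 mg/L.

0.819 mg/L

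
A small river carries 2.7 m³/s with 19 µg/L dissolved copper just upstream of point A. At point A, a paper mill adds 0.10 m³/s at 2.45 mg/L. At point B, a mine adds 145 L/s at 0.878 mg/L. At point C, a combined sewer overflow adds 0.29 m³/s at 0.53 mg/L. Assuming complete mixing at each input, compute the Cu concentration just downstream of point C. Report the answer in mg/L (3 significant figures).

0.178 mg/L

19 µg/L = 0.019 mg/L.
After input A: C = (2.7·0.019 + 0.1·2.45) / 2.8 = 0.1058 mg/L.
145 L/s = 0.145 m³/s.
After input B: C = (2.8·0.1058 + 0.145·0.878) / 2.945 = 0.1438 mg/L.
After input C: C = (2.945·0.1438 + 0.29·0.53) / 3.235 = 0.1785 mg/L.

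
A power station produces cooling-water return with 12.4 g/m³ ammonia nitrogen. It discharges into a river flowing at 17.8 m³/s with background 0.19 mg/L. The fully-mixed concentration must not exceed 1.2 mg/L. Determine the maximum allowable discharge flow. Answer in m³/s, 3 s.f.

1.61 m³/s

Mass balance at complete mixing: C_std·(Q_w + Q_r) = Q_w·C_e + Q_r·C_b.
Rearranging, Q_w = Q_r·(C_std − C_b)/(C_e − C_std) = 17.8·(1.2 − 0.19) / (12.4 − 1.2) = 1.605 m³/s.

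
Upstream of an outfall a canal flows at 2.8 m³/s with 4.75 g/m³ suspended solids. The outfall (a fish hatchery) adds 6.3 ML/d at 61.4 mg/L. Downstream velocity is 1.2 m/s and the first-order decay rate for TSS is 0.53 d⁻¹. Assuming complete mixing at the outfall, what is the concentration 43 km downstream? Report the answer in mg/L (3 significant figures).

6.3 ML/d = 0.07292 m³/s.
After complete mixing, C₀ = (0.07292·61.4 + 2.8·4.75) / 2.873 = 6.188 mg/L.
Travel time t = 4.3e+04 m / 1.2 m/s = 3.583e+04 s = 0.4147 d.
C = 6.188·exp(−0.53·0.4147) = 6.188·0.8027 = 4.967 mg/L.

4.97 mg/L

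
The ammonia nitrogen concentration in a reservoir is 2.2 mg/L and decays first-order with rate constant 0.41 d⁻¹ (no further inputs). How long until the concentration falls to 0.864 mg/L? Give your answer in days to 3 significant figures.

t = ln(C₀/C)/k = ln(2.2/0.864)/0.41 = 0.9346/0.41 = 2.28 d.

2.28 d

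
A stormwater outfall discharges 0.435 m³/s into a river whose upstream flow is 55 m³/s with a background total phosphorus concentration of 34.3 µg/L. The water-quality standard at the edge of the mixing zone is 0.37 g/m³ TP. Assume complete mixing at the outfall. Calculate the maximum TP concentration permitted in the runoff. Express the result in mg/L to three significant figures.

34.3 µg/L = 0.0343 mg/L.
Mass balance: 0.37·55.44 = 0.435·Cₑ + 55·0.0343.
Cₑ = (20.51 − 1.886) / 0.435 = 42.81 mg/L.

42.8 mg/L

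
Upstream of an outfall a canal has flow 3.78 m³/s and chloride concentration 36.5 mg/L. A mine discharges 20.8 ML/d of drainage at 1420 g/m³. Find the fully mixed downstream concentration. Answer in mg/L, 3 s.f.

20.8 ML/d = 0.2407 m³/s.
Flow-weighted mixing gives C = (0.2407·1420 + 3.78·36.5) / (0.2407 + 3.78) = 479.8/4.021 = 119.3 mg/L.

119 mg/L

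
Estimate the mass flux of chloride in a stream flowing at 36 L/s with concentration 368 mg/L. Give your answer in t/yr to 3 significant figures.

418 t/yr

36 L/s = 0.036 m³/s.
Mass flux = Q·C = 0.036 m³/s × 368 g/m³ = 13.25 g/s.
= 13.25 g/s × 31.56 = 418.1 t/yr.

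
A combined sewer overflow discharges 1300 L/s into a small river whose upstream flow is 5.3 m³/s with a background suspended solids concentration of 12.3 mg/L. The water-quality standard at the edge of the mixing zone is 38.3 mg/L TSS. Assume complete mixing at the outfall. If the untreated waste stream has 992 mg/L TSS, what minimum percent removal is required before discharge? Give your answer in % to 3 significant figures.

85.5 %

1300 L/s = 1.3 m³/s.
Mass balance: 38.3·6.6 = 1.3·Cₑ + 5.3·12.3.
Cₑ = (252.8 − 65.19) / 1.3 = 144.3 mg/L.
Required removal = 1 − 144.3/992 = 85.45 %.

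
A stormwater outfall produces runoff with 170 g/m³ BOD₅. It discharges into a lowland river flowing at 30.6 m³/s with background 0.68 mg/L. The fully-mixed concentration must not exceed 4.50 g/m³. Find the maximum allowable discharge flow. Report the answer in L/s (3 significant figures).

Mass balance at complete mixing: C_std·(Q_w + Q_r) = Q_w·C_e + Q_r·C_b.
Rearranging, Q_w = Q_r·(C_std − C_b)/(C_e − C_std) = 30.6·(4.5 − 0.68) / (170 − 4.5) = 0.7063 m³/s.
= 706.3 L/s.

706 L/s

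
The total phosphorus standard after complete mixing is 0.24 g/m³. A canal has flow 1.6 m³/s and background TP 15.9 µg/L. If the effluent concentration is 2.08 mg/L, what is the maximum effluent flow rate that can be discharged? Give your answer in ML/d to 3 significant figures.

16.8 ML/d

15.9 µg/L = 0.0159 mg/L.
Mass balance at complete mixing: C_std·(Q_w + Q_r) = Q_w·C_e + Q_r·C_b.
Rearranging, Q_w = Q_r·(C_std − C_b)/(C_e − C_std) = 1.6·(0.24 − 0.0159) / (2.08 − 0.24) = 0.1949 m³/s.
= 16.84 ML/d.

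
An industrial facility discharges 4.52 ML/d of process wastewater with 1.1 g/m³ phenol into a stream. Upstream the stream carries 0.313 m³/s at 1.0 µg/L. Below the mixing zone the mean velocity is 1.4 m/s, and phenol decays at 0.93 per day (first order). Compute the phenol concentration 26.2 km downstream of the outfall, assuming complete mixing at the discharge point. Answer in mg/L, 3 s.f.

4.52 ML/d = 0.05231 m³/s.
1.0 µg/L = 0.001 mg/L.
After complete mixing, C₀ = (0.05231·1.1 + 0.313·0.001) / 0.3653 = 0.1584 mg/L.
Travel time t = 2.62e+04 m / 1.4 m/s = 1.871e+04 s = 0.2166 d.
C = 0.1584·exp(−0.93·0.2166) = 0.1584·0.8176 = 0.1295 mg/L.

0.129 mg/L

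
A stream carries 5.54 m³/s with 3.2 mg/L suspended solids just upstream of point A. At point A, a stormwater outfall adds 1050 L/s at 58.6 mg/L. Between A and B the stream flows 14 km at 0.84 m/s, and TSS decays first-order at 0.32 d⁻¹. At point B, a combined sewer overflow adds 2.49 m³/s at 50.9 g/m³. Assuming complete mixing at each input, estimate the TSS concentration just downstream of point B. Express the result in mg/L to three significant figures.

22.2 mg/L

1050 L/s = 1.05 m³/s.
After input A: C = (5.54·3.2 + 1.05·58.6) / 6.59 = 12.03 mg/L.
Over the 14 km reach to input B (t = 1.667e+04 s = 0.1929 d), decay gives C = 12.03·exp(−0.32·0.1929) = 11.31 mg/L.
After input B: C = (6.59·11.31 + 2.49·50.9) / 9.08 = 22.16 mg/L.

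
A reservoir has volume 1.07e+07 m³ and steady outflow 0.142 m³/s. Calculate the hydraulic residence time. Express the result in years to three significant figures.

2.39 yr

Q = 0.142 m³/s × 3.156e+07 s/yr = 4.481e+06 m³/yr.
Hydraulic residence time τ = V/Q = 1.07e+07/4.481e+06 = 2.388 yr.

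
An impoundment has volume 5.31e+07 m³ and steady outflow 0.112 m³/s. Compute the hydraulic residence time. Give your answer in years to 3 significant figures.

Q = 0.112 m³/s × 3.156e+07 s/yr = 3.534e+06 m³/yr.
Hydraulic residence time τ = V/Q = 5.31e+07/3.534e+06 = 15.02 yr.

15.0 yr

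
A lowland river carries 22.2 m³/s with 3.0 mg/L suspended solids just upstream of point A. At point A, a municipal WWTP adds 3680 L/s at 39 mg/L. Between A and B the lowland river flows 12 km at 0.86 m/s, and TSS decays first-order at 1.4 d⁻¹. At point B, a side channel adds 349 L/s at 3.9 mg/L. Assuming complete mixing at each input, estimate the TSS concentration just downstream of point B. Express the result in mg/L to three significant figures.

6.44 mg/L

3680 L/s = 3.68 m³/s.
After input A: C = (22.2·3 + 3.68·39) / 25.88 = 8.119 mg/L.
Over the 12 km reach to input B (t = 1.395e+04 s = 0.1615 d), decay gives C = 8.119·exp(−1.4·0.1615) = 6.476 mg/L.
349 L/s = 0.349 m³/s.
After input B: C = (25.88·6.476 + 0.349·3.9) / 26.23 = 6.442 mg/L.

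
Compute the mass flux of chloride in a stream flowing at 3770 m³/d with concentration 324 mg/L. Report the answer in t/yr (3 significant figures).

3770 m³/d = 0.04363 m³/s.
Mass flux = Q·C = 0.04363 m³/s × 324 g/m³ = 14.14 g/s.
= 14.14 g/s × 31.56 = 446.1 t/yr.

446 t/yr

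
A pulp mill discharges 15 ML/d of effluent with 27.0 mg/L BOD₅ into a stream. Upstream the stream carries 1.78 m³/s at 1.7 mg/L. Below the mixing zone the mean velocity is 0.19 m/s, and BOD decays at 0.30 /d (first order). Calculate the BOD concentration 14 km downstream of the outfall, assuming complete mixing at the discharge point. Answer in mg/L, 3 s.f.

15 ML/d = 0.1736 m³/s.
After complete mixing, C₀ = (0.1736·27 + 1.78·1.7) / 1.954 = 3.948 mg/L.
Travel time t = 1.4e+04 m / 0.19 m/s = 7.368e+04 s = 0.8528 d.
C = 3.948·exp(−0.30·0.8528) = 3.948·0.7743 = 3.057 mg/L.

3.06 mg/L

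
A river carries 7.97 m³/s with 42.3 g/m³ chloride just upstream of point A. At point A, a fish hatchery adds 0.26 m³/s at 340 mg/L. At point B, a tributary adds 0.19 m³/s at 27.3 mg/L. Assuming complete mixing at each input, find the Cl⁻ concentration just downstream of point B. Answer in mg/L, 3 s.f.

51.2 mg/L

After input A: C = (7.97·42.3 + 0.26·340) / 8.23 = 51.7 mg/L.
After input B: C = (8.23·51.7 + 0.19·27.3) / 8.42 = 51.15 mg/L.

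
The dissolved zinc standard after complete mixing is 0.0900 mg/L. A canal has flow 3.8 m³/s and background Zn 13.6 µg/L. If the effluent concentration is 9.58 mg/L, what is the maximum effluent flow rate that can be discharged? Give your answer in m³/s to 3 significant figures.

0.0306 m³/s

13.6 µg/L = 0.0136 mg/L.
Mass balance at complete mixing: C_std·(Q_w + Q_r) = Q_w·C_e + Q_r·C_b.
Rearranging, Q_w = Q_r·(C_std − C_b)/(C_e − C_std) = 3.8·(0.09 − 0.0136) / (9.58 − 0.09) = 0.03059 m³/s.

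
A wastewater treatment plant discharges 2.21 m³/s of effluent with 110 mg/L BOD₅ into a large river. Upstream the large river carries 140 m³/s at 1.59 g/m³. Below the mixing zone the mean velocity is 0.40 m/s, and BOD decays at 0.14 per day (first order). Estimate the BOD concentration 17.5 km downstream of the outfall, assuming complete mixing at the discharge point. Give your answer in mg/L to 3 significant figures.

After complete mixing, C₀ = (2.21·110 + 140·1.59) / 142.2 = 3.275 mg/L.
Travel time t = 1.75e+04 m / 0.40 m/s = 4.375e+04 s = 0.5064 d.
C = 3.275·exp(−0.14·0.5064) = 3.275·0.9316 = 3.051 mg/L.

3.05 mg/L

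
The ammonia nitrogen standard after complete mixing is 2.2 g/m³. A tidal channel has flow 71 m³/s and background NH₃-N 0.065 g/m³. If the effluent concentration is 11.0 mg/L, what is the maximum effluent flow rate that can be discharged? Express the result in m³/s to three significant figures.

Mass balance at complete mixing: C_std·(Q_w + Q_r) = Q_w·C_e + Q_r·C_b.
Rearranging, Q_w = Q_r·(C_std − C_b)/(C_e − C_std) = 71·(2.2 − 0.065) / (11 − 2.2) = 17.23 m³/s.

17.2 m³/s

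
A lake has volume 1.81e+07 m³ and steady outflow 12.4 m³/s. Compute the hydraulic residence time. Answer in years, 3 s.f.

Q = 12.4 m³/s × 3.156e+07 s/yr = 3.913e+08 m³/yr.
Hydraulic residence time τ = V/Q = 1.81e+07/3.913e+08 = 0.04625 yr.

0.0463 yr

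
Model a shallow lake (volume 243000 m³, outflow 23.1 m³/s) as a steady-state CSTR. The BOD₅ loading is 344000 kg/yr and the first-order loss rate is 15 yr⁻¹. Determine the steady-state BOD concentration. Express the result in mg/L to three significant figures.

Outflow Q = 23.1 m³/s × 3.156e+07 s/yr = 7.29e+08 m³/yr.
Steady-state CSTR mass balance: W = Q·C + k·V·C, so C = W/(Q + kV).
Q + kV = 7.29e+08 + 15·243000 = 7.326e+08 m³/yr.
C = 344000/7.326e+08 = 0.0004695 kg/m³ = 0.4695 mg/L.

0.470 mg/L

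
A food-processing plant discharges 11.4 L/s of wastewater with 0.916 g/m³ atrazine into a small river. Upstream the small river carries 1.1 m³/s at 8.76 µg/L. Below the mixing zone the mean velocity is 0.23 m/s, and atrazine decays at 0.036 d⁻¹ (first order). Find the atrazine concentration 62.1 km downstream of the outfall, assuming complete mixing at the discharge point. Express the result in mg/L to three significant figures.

0.0161 mg/L

11.4 L/s = 0.0114 m³/s.
8.76 µg/L = 0.00876 mg/L.
After complete mixing, C₀ = (0.0114·0.916 + 1.1·0.00876) / 1.111 = 0.01807 mg/L.
Travel time t = 6.21e+04 m / 0.23 m/s = 2.7e+05 s = 3.125 d.
C = 0.01807·exp(−0.036·3.125) = 0.01807·0.8936 = 0.01614 mg/L.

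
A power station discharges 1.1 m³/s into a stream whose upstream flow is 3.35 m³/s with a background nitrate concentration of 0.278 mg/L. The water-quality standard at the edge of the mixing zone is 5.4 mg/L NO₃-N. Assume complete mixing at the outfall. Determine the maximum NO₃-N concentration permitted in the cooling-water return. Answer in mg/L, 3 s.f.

Mass balance: 5.4·4.45 = 1.1·Cₑ + 3.35·0.278.
Cₑ = (24.03 − 0.9313) / 1.1 = 21 mg/L.

21.0 mg/L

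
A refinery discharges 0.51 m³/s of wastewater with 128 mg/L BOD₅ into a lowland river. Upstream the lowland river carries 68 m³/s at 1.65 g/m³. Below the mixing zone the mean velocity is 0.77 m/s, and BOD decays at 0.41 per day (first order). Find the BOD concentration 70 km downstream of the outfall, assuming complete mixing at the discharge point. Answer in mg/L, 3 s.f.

1.68 mg/L

After complete mixing, C₀ = (0.51·128 + 68·1.65) / 68.51 = 2.591 mg/L.
Travel time t = 7e+04 m / 0.77 m/s = 9.091e+04 s = 1.052 d.
C = 2.591·exp(−0.41·1.052) = 2.591·0.6496 = 1.683 mg/L.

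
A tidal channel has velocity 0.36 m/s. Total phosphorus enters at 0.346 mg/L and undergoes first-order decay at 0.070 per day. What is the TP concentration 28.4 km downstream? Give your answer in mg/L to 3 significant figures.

0.325 mg/L

Travel time t = 28.4 km / 0.36 m/s = 2.84e+04/0.36 = 7.889e+04 s = 0.9131 d.
First-order decay: C = 0.346·exp(−0.070·0.9131) = 0.346·0.9381 = 0.3246 mg/L.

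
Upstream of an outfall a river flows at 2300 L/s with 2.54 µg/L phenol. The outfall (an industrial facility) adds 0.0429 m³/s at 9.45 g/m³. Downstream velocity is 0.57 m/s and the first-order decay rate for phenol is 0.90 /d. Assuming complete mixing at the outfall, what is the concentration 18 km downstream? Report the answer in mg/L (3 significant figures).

0.126 mg/L

2300 L/s = 2.3 m³/s.
2.54 µg/L = 0.00254 mg/L.
After complete mixing, C₀ = (0.0429·9.45 + 2.3·0.00254) / 2.343 = 0.1755 mg/L.
Travel time t = 1.8e+04 m / 0.57 m/s = 3.158e+04 s = 0.3655 d.
C = 0.1755·exp(−0.90·0.3655) = 0.1755·0.7197 = 0.1263 mg/L.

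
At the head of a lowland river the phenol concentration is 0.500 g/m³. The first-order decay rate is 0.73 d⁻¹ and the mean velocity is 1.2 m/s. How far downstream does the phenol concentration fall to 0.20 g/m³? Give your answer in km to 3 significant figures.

From C = C₀·e^(−kt), t = ln(C₀/C)/k = ln(0.500/0.20)/0.73 = 0.9163/0.73 = 1.255 d.
Distance = v·t = 1.2 m/s × 1.084e+05 s = 1.301e+05 m = 130.1 km.

130 km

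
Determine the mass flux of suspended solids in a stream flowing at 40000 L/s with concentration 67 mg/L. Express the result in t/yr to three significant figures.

84600 t/yr

40000 L/s = 40 m³/s.
Mass flux = Q·C = 40 m³/s × 67 g/m³ = 2680 g/s.
= 2680 g/s × 31.56 = 8.457e+04 t/yr.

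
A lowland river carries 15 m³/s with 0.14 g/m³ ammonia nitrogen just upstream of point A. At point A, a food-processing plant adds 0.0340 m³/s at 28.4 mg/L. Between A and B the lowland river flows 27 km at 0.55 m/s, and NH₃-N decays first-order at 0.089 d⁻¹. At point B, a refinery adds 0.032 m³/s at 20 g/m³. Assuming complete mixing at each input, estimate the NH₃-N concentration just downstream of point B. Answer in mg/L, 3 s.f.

After input A: C = (15·0.14 + 0.034·28.4) / 15.03 = 0.2039 mg/L.
Over the 27 km reach to input B (t = 4.909e+04 s = 0.5682 d), decay gives C = 0.2039·exp(−0.089·0.5682) = 0.1939 mg/L.
After input B: C = (15.03·0.1939 + 0.032·20) / 15.07 = 0.2359 mg/L.

0.236 mg/L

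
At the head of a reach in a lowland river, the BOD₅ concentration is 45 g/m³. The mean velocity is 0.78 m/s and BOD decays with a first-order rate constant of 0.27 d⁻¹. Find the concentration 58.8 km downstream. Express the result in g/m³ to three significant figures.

35.6 g/m³

Travel time t = 58.8 km / 0.78 m/s = 5.88e+04/0.78 = 7.538e+04 s = 0.8725 d.
First-order decay: C = 45·exp(−0.27·0.8725) = 45·0.7901 = 35.56 g/m³.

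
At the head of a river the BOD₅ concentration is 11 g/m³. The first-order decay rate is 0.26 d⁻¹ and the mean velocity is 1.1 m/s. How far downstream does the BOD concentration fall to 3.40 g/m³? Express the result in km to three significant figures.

From C = C₀·e^(−kt), t = ln(C₀/C)/k = ln(11/3.40)/0.26 = 1.174/0.26 = 4.516 d.
Distance = v·t = 1.1 m/s × 3.902e+05 s = 4.292e+05 m = 429.2 km.

429 km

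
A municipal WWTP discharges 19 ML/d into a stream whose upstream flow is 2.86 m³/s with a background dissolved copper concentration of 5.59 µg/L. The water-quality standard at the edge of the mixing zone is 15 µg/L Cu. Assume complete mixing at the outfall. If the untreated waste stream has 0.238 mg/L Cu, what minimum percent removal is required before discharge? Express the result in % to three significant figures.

19 ML/d = 0.2199 m³/s.
5.59 µg/L = 0.00559 mg/L.
15 µg/L = 0.015 mg/L.
Mass balance: 0.015·3.08 = 0.2199·Cₑ + 2.86·0.00559.
Cₑ = (0.0462 − 0.01599) / 0.2199 = 0.1374 mg/L.
Required removal = 1 − 0.1374/0.238 = 42.28 %.

42.3 %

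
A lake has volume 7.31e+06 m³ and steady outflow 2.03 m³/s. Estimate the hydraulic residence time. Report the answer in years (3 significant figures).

Q = 2.03 m³/s × 3.156e+07 s/yr = 6.406e+07 m³/yr.
Hydraulic residence time τ = V/Q = 7.31e+06/6.406e+07 = 0.1141 yr.

0.114 yr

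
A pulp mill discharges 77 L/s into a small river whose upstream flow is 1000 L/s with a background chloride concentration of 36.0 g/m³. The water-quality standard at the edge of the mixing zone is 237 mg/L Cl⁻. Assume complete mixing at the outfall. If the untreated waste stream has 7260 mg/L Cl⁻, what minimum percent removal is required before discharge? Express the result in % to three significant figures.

60.8 %

77 L/s = 0.077 m³/s.
1000 L/s = 1 m³/s.
Mass balance: 237·1.077 = 0.077·Cₑ + 1·36.
Cₑ = (255.2 − 36) / 0.077 = 2847 mg/L.
Required removal = 1 − 2847/7260 = 60.78 %.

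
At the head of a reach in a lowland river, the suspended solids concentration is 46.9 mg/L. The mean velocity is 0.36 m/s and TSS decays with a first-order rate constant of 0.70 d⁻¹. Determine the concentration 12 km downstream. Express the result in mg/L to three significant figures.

Travel time t = 12 km / 0.36 m/s = 1.2e+04/0.36 = 3.333e+04 s = 0.3858 d.
First-order decay: C = 46.9·exp(−0.70·0.3858) = 46.9·0.7633 = 35.8 mg/L.

35.8 mg/L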